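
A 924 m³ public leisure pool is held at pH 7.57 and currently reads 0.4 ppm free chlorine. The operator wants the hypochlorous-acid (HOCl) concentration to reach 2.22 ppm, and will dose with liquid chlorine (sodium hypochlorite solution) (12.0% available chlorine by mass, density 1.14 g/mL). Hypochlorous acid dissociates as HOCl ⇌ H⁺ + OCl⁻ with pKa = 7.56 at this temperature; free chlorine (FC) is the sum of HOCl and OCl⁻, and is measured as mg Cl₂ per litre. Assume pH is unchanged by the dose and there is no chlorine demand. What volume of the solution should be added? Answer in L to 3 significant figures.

Volume: 924 m³ = 924,000 L.
[OCl⁻]/[HOCl] = 10^(pH − pKa) = 10^(7.57 − 7.56) = 1.023; fraction as HOCl = 1/(1 + 1.023) = 0.4942.
Free chlorine required for 2.22 ppm HOCl: 2.22 / 0.4942 = 4.492 ppm.
FC to add: 4.492 − 0.4 = 4.092 mg/L as Cl₂.
Cl₂ equivalent: 4.092 mg/L × 924,000 L = 3781 g.
Product at 12.0% available Cl: 3781 / 0.12 = 31,510 g.
Volume: 31,510 g ÷ 1.14 g/mL = 27,640 mL.

27.6 L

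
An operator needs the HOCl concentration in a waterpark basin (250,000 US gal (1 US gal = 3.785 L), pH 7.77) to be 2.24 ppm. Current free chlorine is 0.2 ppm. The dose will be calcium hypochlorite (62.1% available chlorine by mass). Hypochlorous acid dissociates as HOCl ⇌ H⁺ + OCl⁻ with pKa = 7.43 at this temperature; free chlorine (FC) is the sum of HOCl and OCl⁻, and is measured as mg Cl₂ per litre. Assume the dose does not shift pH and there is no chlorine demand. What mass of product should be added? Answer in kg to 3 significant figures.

10.6 kg

Volume: 250,000 US gal × 3.785 L/gal = 946,250 L.
[OCl⁻]/[HOCl] = 10^(pH − pKa) = 10^(7.77 − 7.43) = 2.188; fraction as HOCl = 1/(1 + 2.188) = 0.3137.
Free chlorine required for 2.24 ppm HOCl: 2.24 / 0.3137 = 7.141 ppm.
FC to add: 7.141 − 0.2 = 6.941 mg/L as Cl₂.
Cl₂ equivalent: 6.941 mg/L × 946,250 L = 6568 g.
Product at 62.1% available Cl: 6568 / 0.621 = 10,580 g.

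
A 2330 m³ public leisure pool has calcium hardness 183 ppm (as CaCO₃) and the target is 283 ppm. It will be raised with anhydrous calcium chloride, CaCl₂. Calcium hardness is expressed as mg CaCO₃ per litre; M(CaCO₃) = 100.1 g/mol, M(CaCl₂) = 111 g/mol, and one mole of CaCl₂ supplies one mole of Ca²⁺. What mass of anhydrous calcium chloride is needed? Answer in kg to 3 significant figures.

Volume: 2330 m³ = 2,330,000 L.
Hardness to add: (283 − 183) = 100 mg/L as CaCO₃ × 2,330,000 L = 233,000 g as CaCO₃.
Moles of Ca²⁺ (1 mol Ca²⁺ ≡ 1 mol CaCO₃): 233,000 / 100.1 g/mol = 2328 mol.
Mass of CaCl₂: 2328 × 111 = 258,400 g.

258 kg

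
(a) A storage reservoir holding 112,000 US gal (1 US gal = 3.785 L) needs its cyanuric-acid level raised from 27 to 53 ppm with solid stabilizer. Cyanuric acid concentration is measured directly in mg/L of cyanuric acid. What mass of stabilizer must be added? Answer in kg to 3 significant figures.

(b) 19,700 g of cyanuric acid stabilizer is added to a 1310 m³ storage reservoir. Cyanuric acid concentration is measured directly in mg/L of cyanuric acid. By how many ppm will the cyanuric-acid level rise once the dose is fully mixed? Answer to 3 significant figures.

(a) 11.0 kg; (b) 15.0 ppm

(a) Volume: 112,000 US gal × 3.785 L/gal = 423,920 L.
(a) CYA to add: (53 − 27) = 26 mg/L × 423,920 L = 11,020 g cyanuric acid.

(b) Volume: 1310 m³ = 1,310,000 L.
(b) Rise: 19,700 g / 1,310,000 L × 1000 = 15.04 mg/L.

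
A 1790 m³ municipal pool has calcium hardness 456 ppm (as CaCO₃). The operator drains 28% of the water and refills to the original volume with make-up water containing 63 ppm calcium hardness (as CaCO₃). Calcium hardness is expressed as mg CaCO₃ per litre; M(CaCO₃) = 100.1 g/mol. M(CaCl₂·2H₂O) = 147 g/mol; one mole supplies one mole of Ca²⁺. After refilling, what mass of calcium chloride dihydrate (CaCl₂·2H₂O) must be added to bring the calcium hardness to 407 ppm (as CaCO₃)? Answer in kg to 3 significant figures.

160 kg

Volume: 1790 m³ = 1,790,000 L.
After draining 28% and refilling: 456 × 0.72 + 63 × 0.28 = 345.96 ppm.
Deficit to target: 407 − 345.96 = 61.04 mg/L.
As CaCO₃: 61.04 mg/L × 1,790,000 L = 109,300 g; ÷ 100.1 = 1092 mol Ca²⁺.
Mass: 1092 × 147 = 160,500 g.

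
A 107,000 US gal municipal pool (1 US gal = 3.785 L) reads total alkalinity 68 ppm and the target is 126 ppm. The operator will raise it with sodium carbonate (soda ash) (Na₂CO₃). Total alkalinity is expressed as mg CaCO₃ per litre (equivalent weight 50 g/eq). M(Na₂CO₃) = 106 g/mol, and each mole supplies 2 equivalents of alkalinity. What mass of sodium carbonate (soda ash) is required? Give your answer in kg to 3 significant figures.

24.9 kg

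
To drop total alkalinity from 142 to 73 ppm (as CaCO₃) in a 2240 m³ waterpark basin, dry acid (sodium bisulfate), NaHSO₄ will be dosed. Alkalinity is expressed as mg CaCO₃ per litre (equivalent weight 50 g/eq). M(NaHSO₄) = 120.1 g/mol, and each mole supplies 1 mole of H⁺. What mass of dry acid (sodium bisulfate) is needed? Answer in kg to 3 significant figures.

Volume: 2240 m³ = 2,240,000 L.
Alkalinity to neutralize: (142 − 73) = 69 mg/L as CaCO₃ × 2,240,000 L = 154,600 g as CaCO₃.
Equivalents of H⁺ required: 154,600 ÷ 50 g/eq = 3091 eq = 3091 mol NaHSO₄.
Mass of NaHSO₄: 3091 × 120.1 = 371,300 g.

371 kg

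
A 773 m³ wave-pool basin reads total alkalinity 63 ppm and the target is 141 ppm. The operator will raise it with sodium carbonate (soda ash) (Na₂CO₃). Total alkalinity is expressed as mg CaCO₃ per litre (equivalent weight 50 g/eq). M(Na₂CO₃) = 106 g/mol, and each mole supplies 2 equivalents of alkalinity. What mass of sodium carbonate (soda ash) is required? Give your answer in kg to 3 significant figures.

Volume: 773 m³ = 773,000 L.
Alkalinity to add: (141 − 63) = 78 mg/L as CaCO₃ × 773,000 L = 60,290 g as CaCO₃.
Equivalents: 60,290 g ÷ 50 g/eq = 1206 eq.
Each mole of Na₂CO₃ supplies 2 eq, so 1206 / 2 = 602.9 mol.
Mass: 602.9 mol × 106 g/mol = 63,910 g.

63.9 kg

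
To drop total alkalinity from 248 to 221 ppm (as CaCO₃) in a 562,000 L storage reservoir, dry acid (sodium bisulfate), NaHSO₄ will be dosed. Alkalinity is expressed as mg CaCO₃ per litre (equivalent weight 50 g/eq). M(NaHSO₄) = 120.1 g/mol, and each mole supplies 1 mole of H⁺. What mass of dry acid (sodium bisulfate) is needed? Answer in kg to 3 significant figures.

36.4 kg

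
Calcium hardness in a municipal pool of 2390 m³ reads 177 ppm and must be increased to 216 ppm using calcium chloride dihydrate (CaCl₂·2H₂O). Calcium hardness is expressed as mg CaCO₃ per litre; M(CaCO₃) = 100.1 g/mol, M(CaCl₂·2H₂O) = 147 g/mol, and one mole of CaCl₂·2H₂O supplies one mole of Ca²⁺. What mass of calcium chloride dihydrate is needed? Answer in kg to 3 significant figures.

Volume: 2390 m³ = 2,390,000 L.
Hardness to add: (216 − 177) = 39 mg/L as CaCO₃ × 2,390,000 L = 93,210 g as CaCO₃.
Moles of Ca²⁺ (1 mol Ca²⁺ ≡ 1 mol CaCO₃): 93,210 / 100.1 g/mol = 931.2 mol.
Mass of CaCl₂·2H₂O: 931.2 × 147 = 136,900 g.

137 kg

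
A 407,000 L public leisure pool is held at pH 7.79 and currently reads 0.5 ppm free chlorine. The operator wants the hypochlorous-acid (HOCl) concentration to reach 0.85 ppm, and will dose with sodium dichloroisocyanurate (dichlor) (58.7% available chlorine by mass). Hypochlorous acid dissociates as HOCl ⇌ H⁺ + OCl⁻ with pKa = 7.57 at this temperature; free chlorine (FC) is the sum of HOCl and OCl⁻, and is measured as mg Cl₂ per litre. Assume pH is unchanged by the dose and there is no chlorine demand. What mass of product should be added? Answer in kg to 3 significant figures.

1.22 kg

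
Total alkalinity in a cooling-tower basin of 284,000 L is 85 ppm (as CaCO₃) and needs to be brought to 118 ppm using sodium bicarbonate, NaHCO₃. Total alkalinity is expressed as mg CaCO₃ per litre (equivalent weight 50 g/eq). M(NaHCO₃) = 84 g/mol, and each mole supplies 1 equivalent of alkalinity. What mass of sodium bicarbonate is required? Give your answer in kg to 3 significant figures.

15.7 kg

Alkalinity to add: (118 − 85) = 33 mg/L as CaCO₃ × 284,000 L = 9372 g as CaCO₃.
Equivalents: 9372 g ÷ 50 g/eq = 187.4 eq.
NaHCO₃ supplies 1 eq per mole → 187.4 mol.
Mass: 187.4 mol × 84 g/mol = 15,740 g.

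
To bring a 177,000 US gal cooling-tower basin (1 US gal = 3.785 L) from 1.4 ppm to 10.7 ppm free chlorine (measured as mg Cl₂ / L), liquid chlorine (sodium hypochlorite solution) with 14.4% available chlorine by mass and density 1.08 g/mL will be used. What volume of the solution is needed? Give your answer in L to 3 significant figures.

40.1 L

Volume: 177,000 US gal × 3.785 L/gal = 669,945 L.
Chlorine deficit: 10.7 − 1.4 = 9.3 ppm = 9.3 mg/L as Cl₂.
Cl₂ equivalent needed: 9.3 mg/L × 669,945 L = 6,230,000 mg = 6230 g.
Product at 14.4% available chlorine: 6230 / 0.144 = 43,270 g.
Volume at density 1.08 g/mL: 43,270 g ÷ 1.08 g/mL = 40,060 mL.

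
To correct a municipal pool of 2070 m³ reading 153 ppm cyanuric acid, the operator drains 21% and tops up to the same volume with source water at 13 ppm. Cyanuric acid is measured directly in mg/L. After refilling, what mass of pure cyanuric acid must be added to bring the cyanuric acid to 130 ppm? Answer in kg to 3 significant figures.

Volume: 2070 m³ = 2,070,000 L.
After draining 21% and refilling: 153 × 0.79 + 13 × 0.21 = 123.6 ppm.
Deficit to target: 130 − 123.6 = 6.4 mg/L.
Mass: 6.4 mg/L × 2,070,000 L = 13,250 g cyanuric acid.

13.2 kg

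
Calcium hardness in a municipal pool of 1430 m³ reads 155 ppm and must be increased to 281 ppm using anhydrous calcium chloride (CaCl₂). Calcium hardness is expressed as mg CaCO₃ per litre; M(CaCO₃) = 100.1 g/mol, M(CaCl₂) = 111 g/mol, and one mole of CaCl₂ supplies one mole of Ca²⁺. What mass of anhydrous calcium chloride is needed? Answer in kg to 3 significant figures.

200 kg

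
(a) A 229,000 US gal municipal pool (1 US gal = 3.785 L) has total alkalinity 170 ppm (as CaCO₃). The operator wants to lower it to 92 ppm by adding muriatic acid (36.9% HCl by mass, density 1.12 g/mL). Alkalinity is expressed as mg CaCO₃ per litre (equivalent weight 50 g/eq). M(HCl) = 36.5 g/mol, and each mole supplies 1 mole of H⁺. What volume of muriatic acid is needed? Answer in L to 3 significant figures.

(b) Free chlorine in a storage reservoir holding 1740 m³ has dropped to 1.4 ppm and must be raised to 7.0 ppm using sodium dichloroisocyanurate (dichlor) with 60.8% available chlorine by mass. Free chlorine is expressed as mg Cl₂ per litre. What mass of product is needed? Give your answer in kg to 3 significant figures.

(a) Volume: 229,000 US gal × 3.785 L/gal = 866,765 L.
(a) Alkalinity to neutralize: (170 − 92) = 78 mg/L as CaCO₃ × 866,765 L = 67,610 g as CaCO₃.
(a) Equivalents of H⁺ required: 67,610 ÷ 50 g/eq = 1352 eq = 1352 mol HCl.
(a) Mass of HCl: 1352 × 36.5 = 49,350 g.
(a) Mass of 36.9% solution: 49,350 / 0.369 = 133,700 g.
(a) Volume: 133,700 g ÷ 1.12 g/mL = 119,400 mL.

(b) Volume: 1740 m³ = 1,740,000 L.
(b) Chlorine deficit: 7.0 − 1.4 = 5.6 ppm = 5.6 mg/L as Cl₂.
(b) Cl₂ equivalent needed: 5.6 mg/L × 1,740,000 L = 9,744,000 mg = 9744 g.
(b) Product at 60.8% available chlorine: 9744 / 0.608 = 16,030 g.

(a) 119 L; (b) 16.0 kg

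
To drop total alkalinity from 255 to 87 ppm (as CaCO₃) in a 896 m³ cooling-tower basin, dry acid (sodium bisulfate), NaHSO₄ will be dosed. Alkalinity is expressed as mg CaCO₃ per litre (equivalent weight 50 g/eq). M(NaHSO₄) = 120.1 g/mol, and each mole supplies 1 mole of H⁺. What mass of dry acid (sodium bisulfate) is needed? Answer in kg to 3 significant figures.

362 kg

Volume: 896 m³ = 896,000 L.
Alkalinity to neutralize: (255 − 87) = 168 mg/L as CaCO₃ × 896,000 L = 150,500 g as CaCO₃.
Equivalents of H⁺ required: 150,500 ÷ 50 g/eq = 3011 eq = 3011 mol NaHSO₄.
Mass of NaHSO₄: 3011 × 120.1 = 361,600 g.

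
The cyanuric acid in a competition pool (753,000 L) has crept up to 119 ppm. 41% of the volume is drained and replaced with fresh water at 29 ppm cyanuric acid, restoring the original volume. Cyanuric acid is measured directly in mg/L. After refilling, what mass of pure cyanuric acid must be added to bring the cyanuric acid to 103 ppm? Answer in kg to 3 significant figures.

15.7 kg

After draining 41% and refilling: 119 × 0.59 + 29 × 0.41 = 82.1 ppm.
Deficit to target: 103 − 82.1 = 20.9 mg/L.
Mass: 20.9 mg/L × 753,000 L = 15,740 g cyanuric acid.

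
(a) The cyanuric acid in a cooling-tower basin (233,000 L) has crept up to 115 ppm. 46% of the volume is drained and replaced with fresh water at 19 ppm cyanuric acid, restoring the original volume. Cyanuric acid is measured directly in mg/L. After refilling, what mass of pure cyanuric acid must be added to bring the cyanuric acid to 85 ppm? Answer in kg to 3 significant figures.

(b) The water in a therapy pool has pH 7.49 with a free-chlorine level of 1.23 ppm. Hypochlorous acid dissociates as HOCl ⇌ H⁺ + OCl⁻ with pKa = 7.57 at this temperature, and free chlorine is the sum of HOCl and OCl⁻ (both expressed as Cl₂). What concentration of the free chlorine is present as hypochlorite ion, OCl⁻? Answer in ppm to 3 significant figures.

(a) After draining 46% and refilling: 115 × 0.54 + 19 × 0.46 = 70.84 ppm.
(a) Deficit to target: 85 − 70.84 = 14.16 mg/L.
(a) Mass: 14.16 mg/L × 233,000 L = 3299 g cyanuric acid.

(b) [OCl⁻]/[HOCl] = 10^(pH − pKa) = 10^(7.49 − 7.57) = 10^-0.08 = 0.8318.
(b) Fraction as HOCl = 1 / (1 + 0.8318) = 0.5459.
(b) OCl⁻ = (1 − 0.5459) × 1.23 ppm = 0.5585 ppm.

(a) 3.30 kg; (b) 0.559 ppm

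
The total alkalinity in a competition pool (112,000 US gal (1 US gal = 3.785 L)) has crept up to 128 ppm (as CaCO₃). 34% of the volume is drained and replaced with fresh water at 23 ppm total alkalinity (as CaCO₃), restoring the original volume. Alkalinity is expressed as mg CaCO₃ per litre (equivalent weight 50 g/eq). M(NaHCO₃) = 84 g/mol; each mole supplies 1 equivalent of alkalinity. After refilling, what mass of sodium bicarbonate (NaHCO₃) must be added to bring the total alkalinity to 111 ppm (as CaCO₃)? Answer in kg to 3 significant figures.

Volume: 112,000 US gal × 3.785 L/gal = 423,920 L.
After draining 34% and refilling: 128 × 0.66 + 23 × 0.34 = 92.3 ppm.
Deficit to target: 111 − 92.3 = 18.7 mg/L.
As CaCO₃: 18.7 mg/L × 423,920 L = 7927 g; ÷ 50 g/eq ÷ 1 = 158.5 mol NaHCO₃.
Mass: 158.5 × 84 = 13,320 g.

13.3 kg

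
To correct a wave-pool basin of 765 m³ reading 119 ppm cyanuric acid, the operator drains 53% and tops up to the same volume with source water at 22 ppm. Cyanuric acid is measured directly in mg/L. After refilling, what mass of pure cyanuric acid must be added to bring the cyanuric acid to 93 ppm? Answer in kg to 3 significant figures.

19.4 kg

Volume: 765 m³ = 765,000 L.
After draining 53% and refilling: 119 × 0.47 + 22 × 0.53 = 67.59 ppm.
Deficit to target: 93 − 67.59 = 25.41 mg/L.
Mass: 25.41 mg/L × 765,000 L = 19,440 g cyanuric acid.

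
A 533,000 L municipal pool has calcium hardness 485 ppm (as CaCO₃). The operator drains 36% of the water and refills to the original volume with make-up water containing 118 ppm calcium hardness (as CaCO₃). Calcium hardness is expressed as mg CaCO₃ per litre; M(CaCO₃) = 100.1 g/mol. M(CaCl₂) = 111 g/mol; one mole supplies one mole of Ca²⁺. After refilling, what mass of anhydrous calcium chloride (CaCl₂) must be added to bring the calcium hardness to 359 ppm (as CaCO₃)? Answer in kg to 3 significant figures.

After draining 36% and refilling: 485 × 0.64 + 118 × 0.36 = 352.88 ppm.
Deficit to target: 359 − 352.88 = 6.12 mg/L.
As CaCO₃: 6.12 mg/L × 533,000 L = 3262 g; ÷ 100.1 = 32.59 mol Ca²⁺.
Mass: 32.59 × 111 = 3617 g.

3.62 kg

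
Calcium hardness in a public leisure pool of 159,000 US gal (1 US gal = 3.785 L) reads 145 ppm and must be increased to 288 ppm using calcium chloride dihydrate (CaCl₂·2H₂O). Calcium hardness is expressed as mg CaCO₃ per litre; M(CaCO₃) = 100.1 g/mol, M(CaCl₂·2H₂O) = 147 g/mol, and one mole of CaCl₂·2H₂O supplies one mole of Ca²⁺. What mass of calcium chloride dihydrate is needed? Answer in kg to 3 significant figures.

Volume: 159,000 US gal × 3.785 L/gal = 601,815 L.
Hardness to add: (288 − 145) = 143 mg/L as CaCO₃ × 601,815 L = 86,060 g as CaCO₃.
Moles of Ca²⁺ (1 mol Ca²⁺ ≡ 1 mol CaCO₃): 86,060 / 100.1 g/mol = 859.7 mol.
Mass of CaCl₂·2H₂O: 859.7 × 147 = 126,400 g.

126 kg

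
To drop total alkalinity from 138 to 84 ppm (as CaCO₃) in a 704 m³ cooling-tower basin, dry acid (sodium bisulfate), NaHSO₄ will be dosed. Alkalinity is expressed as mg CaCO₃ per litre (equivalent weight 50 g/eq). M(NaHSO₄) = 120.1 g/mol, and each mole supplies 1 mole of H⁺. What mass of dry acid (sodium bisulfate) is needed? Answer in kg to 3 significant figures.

91.3 kg

Volume: 704 m³ = 704,000 L.
Alkalinity to neutralize: (138 − 84) = 54 mg/L as CaCO₃ × 704,000 L = 38,020 g as CaCO₃.
Equivalents of H⁺ required: 38,020 ÷ 50 g/eq = 760.3 eq = 760.3 mol NaHSO₄.
Mass of NaHSO₄: 760.3 × 120.1 = 91,310 g.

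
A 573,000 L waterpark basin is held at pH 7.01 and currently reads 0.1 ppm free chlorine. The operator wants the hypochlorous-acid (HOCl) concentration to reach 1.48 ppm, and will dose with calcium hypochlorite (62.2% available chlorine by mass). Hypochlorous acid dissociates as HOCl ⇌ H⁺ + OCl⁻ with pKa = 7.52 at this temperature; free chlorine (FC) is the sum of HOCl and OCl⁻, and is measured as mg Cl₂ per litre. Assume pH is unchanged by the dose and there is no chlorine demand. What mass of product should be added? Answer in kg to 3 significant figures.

[OCl⁻]/[HOCl] = 10^(pH − pKa) = 10^(7.01 − 7.52) = 0.309; fraction as HOCl = 1/(1 + 0.309) = 0.7639.
Free chlorine required for 1.48 ppm HOCl: 1.48 / 0.7639 = 1.937 ppm.
FC to add: 1.937 − 0.1 = 1.837 mg/L as Cl₂.
Cl₂ equivalent: 1.837 mg/L × 573,000 L = 1053 g.
Product at 62.2% available Cl: 1053 / 0.622 = 1693 g.

1.69 kg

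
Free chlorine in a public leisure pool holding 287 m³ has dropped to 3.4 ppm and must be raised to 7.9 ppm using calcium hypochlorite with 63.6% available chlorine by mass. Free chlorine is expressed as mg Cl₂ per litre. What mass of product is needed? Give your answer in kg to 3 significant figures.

2.03 kg

Volume: 287 m³ = 287,000 L.
Chlorine deficit: 7.9 − 3.4 = 4.5 ppm = 4.5 mg/L as Cl₂.
Cl₂ equivalent needed: 4.5 mg/L × 287,000 L = 1,292,000 mg = 1292 g.
Product at 63.6% available chlorine: 1292 / 0.636 = 2031 g.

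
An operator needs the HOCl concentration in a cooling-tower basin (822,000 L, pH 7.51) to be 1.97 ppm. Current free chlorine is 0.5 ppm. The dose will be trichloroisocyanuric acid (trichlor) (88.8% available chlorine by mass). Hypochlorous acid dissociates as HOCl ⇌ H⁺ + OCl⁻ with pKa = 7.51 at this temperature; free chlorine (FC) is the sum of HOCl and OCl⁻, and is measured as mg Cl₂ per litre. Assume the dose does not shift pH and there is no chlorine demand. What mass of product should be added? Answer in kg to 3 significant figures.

3.18 kg

[OCl⁻]/[HOCl] = 10^(pH − pKa) = 10^(7.51 − 7.51) = 1; fraction as HOCl = 1/(1 + 1) = 0.5.
Free chlorine required for 1.97 ppm HOCl: 1.97 / 0.5 = 3.94 ppm.
FC to add: 3.94 − 0.5 = 3.44 mg/L as Cl₂.
Cl₂ equivalent: 3.44 mg/L × 822,000 L = 2828 g.
Product at 88.8% available Cl: 2828 / 0.888 = 3184 g.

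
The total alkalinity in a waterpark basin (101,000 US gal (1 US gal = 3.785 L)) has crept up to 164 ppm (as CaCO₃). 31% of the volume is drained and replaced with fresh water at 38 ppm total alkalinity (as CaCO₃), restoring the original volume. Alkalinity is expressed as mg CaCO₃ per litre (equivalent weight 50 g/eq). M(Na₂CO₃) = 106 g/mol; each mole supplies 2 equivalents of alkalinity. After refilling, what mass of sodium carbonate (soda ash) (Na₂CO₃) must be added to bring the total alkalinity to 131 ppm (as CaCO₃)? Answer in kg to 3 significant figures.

Volume: 101,000 US gal × 3.785 L/gal = 382,285 L.
After draining 31% and refilling: 164 × 0.69 + 38 × 0.31 = 124.94 ppm.
Deficit to target: 131 − 124.94 = 6.06 mg/L.
As CaCO₃: 6.06 mg/L × 382,285 L = 2317 g; ÷ 50 g/eq ÷ 2 = 23.17 mol Na₂CO₃.
Mass: 23.17 × 106 = 2456 g.

2.46 kg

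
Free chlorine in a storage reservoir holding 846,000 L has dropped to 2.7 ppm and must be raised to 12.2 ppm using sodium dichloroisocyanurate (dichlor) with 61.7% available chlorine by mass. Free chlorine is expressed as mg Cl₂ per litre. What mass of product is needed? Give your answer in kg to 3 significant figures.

Chlorine deficit: 12.2 − 2.7 = 9.5 ppm = 9.5 mg/L as Cl₂.
Cl₂ equivalent needed: 9.5 mg/L × 846,000 L = 8,037,000 mg = 8037 g.
Product at 61.7% available chlorine: 8037 / 0.617 = 13,030 g.

13.0 kg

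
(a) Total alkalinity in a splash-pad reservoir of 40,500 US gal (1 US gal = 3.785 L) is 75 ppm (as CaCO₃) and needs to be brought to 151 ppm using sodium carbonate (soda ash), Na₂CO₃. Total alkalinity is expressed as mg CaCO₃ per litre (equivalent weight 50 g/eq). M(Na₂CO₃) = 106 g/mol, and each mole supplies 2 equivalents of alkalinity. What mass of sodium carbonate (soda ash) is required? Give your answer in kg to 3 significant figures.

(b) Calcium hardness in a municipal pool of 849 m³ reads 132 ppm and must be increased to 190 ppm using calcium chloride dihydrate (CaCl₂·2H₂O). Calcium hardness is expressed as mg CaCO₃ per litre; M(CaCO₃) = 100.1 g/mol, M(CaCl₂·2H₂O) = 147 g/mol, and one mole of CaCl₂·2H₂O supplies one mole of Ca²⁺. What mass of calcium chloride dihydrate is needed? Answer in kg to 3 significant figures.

(a) 12.3 kg; (b) 72.3 kg

(a) Volume: 40,500 US gal × 3.785 L/gal = 153,292 L.
(a) Alkalinity to add: (151 − 75) = 76 mg/L as CaCO₃ × 153,292 L = 11,650 g as CaCO₃.
(a) Equivalents: 11,650 g ÷ 50 g/eq = 233 eq.
(a) Each mole of Na₂CO₃ supplies 2 eq, so 233 / 2 = 116.5 mol.
(a) Mass: 116.5 mol × 106 g/mol = 12,350 g.

(b) Volume: 849 m³ = 849,000 L.
(b) Hardness to add: (190 − 132) = 58 mg/L as CaCO₃ × 849,000 L = 49,240 g as CaCO₃.
(b) Moles of Ca²⁺ (1 mol Ca²⁺ ≡ 1 mol CaCO₃): 49,240 / 100.1 g/mol = 491.9 mol.
(b) Mass of CaCl₂·2H₂O: 491.9 × 147 = 72,310 g.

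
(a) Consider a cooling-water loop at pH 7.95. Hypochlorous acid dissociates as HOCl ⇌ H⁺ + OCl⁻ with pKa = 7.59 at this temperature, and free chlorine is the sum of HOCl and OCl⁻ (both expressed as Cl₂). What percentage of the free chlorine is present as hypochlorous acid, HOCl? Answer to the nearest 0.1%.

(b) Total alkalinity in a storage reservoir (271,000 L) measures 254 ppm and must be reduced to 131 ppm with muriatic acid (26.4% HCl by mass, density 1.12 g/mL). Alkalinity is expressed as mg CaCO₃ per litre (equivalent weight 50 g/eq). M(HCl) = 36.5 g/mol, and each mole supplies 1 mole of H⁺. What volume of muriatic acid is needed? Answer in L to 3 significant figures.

(a) 30.4%; (b) 82.3 L

(a) [OCl⁻]/[HOCl] = 10^(pH − pKa) = 10^(7.95 − 7.59) = 10^0.36 = 2.291.
(a) Fraction as HOCl = 1 / (1 + 2.291) = 0.3039.

(b) Alkalinity to neutralize: (254 − 131) = 123 mg/L as CaCO₃ × 271,000 L = 33,330 g as CaCO₃.
(b) Equivalents of H⁺ required: 33,330 ÷ 50 g/eq = 666.7 eq = 666.7 mol HCl.
(b) Mass of HCl: 666.7 × 36.5 = 24,330 g.
(b) Mass of 26.4% solution: 24,330 / 0.264 = 92,170 g.
(b) Volume: 92,170 g ÷ 1.12 g/mL = 82,300 mL.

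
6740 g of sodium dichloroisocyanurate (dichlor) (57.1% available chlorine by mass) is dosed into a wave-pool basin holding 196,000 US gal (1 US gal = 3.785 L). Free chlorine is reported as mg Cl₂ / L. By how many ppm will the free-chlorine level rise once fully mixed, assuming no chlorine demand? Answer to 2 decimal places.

5.19 ppm

Volume: 196,000 US gal × 3.785 L/gal = 741,860 L.
Available chlorine delivered: 6740 g × 0.571 = 3849 g as Cl₂.
Concentration rise: 3849 g / 741,860 L = 5.188 mg/L = 5.19 ppm.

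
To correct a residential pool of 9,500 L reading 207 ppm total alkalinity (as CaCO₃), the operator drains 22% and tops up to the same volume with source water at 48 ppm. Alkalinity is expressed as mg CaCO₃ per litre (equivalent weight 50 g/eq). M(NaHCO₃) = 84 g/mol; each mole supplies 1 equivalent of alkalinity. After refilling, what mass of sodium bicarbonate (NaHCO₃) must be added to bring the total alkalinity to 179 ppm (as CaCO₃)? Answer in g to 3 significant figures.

After draining 22% and refilling: 207 × 0.78 + 48 × 0.22 = 172.02 ppm.
Deficit to target: 179 − 172.02 = 6.98 mg/L.
As CaCO₃: 6.98 mg/L × 9,500 L = 66.31 g; ÷ 50 g/eq ÷ 1 = 1.326 mol NaHCO₃.
Mass: 1.326 × 84 = 111.4 g.

111 g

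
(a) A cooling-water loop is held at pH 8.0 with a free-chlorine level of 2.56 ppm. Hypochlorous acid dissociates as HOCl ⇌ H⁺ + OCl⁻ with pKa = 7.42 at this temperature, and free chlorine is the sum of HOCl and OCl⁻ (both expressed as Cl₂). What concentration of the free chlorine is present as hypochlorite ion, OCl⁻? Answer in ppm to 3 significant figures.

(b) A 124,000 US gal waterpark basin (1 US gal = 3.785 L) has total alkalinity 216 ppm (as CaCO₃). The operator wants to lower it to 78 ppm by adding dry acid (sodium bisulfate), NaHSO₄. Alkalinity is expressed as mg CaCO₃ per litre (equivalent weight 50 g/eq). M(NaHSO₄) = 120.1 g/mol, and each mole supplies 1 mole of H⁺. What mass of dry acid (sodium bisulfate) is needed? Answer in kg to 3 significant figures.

(a) [OCl⁻]/[HOCl] = 10^(pH − pKa) = 10^(8.0 − 7.42) = 10^0.58 = 3.802.
(a) Fraction as HOCl = 1 / (1 + 3.802) = 0.2083.
(a) OCl⁻ = (1 − 0.2083) × 2.56 ppm = 2.027 ppm.

(b) Volume: 124,000 US gal × 3.785 L/gal = 469,340 L.
(b) Alkalinity to neutralize: (216 − 78) = 138 mg/L as CaCO₃ × 469,340 L = 64,770 g as CaCO₃.
(b) Equivalents of H⁺ required: 64,770 ÷ 50 g/eq = 1295 eq = 1295 mol NaHSO₄.
(b) Mass of NaHSO₄: 1295 × 120.1 = 155,600 g.

(a) 2.03 ppm; (b) 156 kg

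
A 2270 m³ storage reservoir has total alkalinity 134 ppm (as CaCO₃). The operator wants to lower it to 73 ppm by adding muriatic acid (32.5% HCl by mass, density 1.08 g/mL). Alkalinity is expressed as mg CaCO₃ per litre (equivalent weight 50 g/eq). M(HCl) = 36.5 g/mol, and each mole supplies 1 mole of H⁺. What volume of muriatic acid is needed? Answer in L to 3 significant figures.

Volume: 2270 m³ = 2,270,000 L.
Alkalinity to neutralize: (134 − 73) = 61 mg/L as CaCO₃ × 2,270,000 L = 138,500 g as CaCO₃.
Equivalents of H⁺ required: 138,500 ÷ 50 g/eq = 2769 eq = 2769 mol HCl.
Mass of HCl: 2769 × 36.5 = 101,100 g.
Mass of 32.5% solution: 101,100 / 0.325 = 311,000 g.
Volume: 311,000 g ÷ 1.08 g/mL = 288,000 mL.

288 L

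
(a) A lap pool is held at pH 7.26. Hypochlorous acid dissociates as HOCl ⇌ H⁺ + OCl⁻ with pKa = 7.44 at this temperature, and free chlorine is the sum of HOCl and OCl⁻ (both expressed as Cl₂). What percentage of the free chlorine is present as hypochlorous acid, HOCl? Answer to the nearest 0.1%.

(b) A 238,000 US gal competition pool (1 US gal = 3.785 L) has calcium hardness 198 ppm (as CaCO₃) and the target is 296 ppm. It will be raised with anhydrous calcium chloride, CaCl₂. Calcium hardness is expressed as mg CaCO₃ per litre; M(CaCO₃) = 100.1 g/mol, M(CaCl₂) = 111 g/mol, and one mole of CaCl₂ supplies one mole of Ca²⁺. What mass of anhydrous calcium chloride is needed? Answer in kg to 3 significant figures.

(a) [OCl⁻]/[HOCl] = 10^(pH − pKa) = 10^(7.26 − 7.44) = 10^-0.18 = 0.6607.
(a) Fraction as HOCl = 1 / (1 + 0.6607) = 0.6022.

(b) Volume: 238,000 US gal × 3.785 L/gal = 900,830 L.
(b) Hardness to add: (296 − 198) = 98 mg/L as CaCO₃ × 900,830 L = 88,280 g as CaCO₃.
(b) Moles of Ca²⁺ (1 mol Ca²⁺ ≡ 1 mol CaCO₃): 88,280 / 100.1 g/mol = 881.9 mol.
(b) Mass of CaCl₂: 881.9 × 111 = 97,890 g.

(a) 60.2%; (b) 97.9 kg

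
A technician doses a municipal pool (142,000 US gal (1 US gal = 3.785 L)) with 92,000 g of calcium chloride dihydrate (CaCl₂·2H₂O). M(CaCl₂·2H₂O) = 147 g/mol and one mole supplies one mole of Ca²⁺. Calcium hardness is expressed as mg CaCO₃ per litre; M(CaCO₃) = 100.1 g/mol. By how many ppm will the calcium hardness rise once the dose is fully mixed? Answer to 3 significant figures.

117 ppm

Volume: 142,000 US gal × 3.785 L/gal = 537,470 L.
Moles of Ca²⁺: 92,000 g ÷ 147 g/mol = 625.9 mol.
As CaCO₃: 625.9 mol × 100.1 g/mol = 62,650 g.
Rise: 62,650 g / 537,470 L × 1000 = 116.6 mg/L.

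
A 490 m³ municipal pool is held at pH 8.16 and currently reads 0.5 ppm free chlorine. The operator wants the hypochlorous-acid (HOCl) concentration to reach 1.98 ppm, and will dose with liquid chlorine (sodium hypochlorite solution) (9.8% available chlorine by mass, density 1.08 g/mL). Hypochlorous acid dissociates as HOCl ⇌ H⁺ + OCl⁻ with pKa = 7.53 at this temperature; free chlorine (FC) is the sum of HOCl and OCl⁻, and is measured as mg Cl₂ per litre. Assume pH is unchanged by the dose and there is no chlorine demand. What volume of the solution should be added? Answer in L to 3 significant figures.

46.0 L

Volume: 490 m³ = 490,000 L.
[OCl⁻]/[HOCl] = 10^(pH − pKa) = 10^(8.16 − 7.53) = 4.266; fraction as HOCl = 1/(1 + 4.266) = 0.1899.
Free chlorine required for 1.98 ppm HOCl: 1.98 / 0.1899 = 10.43 ppm.
FC to add: 10.43 − 0.5 = 9.926 mg/L as Cl₂.
Cl₂ equivalent: 9.926 mg/L × 490,000 L = 4864 g.
Product at 9.8% available Cl: 4864 / 0.098 = 49,630 g.
Volume: 49,630 g ÷ 1.08 g/mL = 45,950 mL.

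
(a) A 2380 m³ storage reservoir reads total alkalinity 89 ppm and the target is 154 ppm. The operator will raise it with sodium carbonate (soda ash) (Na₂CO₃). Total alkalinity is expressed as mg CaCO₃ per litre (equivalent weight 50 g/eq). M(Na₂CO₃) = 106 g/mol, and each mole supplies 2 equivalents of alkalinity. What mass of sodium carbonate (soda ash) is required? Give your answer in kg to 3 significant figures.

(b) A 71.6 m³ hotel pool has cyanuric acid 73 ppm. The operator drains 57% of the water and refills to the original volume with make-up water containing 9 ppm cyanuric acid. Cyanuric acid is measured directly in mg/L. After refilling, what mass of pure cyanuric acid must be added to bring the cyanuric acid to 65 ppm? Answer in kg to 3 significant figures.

(a) 164 kg; (b) 2.04 kg

(a) Volume: 2380 m³ = 2,380,000 L.
(a) Alkalinity to add: (154 − 89) = 65 mg/L as CaCO₃ × 2,380,000 L = 154,700 g as CaCO₃.
(a) Equivalents: 154,700 g ÷ 50 g/eq = 3094 eq.
(a) Each mole of Na₂CO₃ supplies 2 eq, so 3094 / 2 = 1547 mol.
(a) Mass: 1547 mol × 106 g/mol = 164,000 g.

(b) Volume: 71.6 m³ = 71,600 L.
(b) After draining 57% and refilling: 73 × 0.43 + 9 × 0.57 = 36.52 ppm.
(b) Deficit to target: 65 − 36.52 = 28.48 mg/L.
(b) Mass: 28.48 mg/L × 71,600 L = 2039 g cyanuric acid.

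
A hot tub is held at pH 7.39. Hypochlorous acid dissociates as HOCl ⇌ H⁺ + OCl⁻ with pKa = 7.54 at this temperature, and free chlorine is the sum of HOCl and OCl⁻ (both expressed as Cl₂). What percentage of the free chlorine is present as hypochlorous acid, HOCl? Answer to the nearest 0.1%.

58.5%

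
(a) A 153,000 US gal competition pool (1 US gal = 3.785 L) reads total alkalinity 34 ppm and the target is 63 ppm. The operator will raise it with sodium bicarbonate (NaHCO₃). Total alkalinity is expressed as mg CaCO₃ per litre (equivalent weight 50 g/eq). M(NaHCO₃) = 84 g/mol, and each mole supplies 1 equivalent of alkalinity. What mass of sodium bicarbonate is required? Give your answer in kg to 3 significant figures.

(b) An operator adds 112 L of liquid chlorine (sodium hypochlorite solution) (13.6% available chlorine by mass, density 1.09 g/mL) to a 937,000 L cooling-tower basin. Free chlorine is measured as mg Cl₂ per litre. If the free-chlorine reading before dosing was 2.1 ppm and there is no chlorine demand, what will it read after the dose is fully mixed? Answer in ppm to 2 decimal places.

(a) Volume: 153,000 US gal × 3.785 L/gal = 579,105 L.
(a) Alkalinity to add: (63 − 34) = 29 mg/L as CaCO₃ × 579,105 L = 16,790 g as CaCO₃.
(a) Equivalents: 16,790 g ÷ 50 g/eq = 335.9 eq.
(a) NaHCO₃ supplies 1 eq per mole → 335.9 mol.
(a) Mass: 335.9 mol × 84 g/mol = 28,210 g.

(b) Mass of solution: 112 L × 1000 mL/L × 1.09 g/mL = 122,100 g.
(b) Available chlorine delivered: 122,100 g × 0.136 = 16,600 g as Cl₂.
(b) Concentration rise: 16,600 g / 937,000 L = 17.72 mg/L = 17.72 ppm.
(b) Final FC: 2.1 + 17.72 = 19.82 ppm.

(a) 28.2 kg; (b) 19.82 ppm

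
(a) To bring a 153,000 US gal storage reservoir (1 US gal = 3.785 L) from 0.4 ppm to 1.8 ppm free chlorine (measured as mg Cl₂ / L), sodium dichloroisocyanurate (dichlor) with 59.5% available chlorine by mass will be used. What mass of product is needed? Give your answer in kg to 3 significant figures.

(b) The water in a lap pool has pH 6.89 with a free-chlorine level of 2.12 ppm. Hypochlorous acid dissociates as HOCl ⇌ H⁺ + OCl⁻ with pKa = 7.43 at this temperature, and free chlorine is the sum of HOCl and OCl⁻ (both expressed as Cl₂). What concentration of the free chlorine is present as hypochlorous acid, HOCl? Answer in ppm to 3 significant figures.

(a) Volume: 153,000 US gal × 3.785 L/gal = 579,105 L.
(a) Chlorine deficit: 1.8 − 0.4 = 1.4 ppm = 1.4 mg/L as Cl₂.
(a) Cl₂ equivalent needed: 1.4 mg/L × 579,105 L = 810,700 mg = 810.7 g.
(a) Product at 59.5% available chlorine: 810.7 / 0.595 = 1363 g.

(b) [OCl⁻]/[HOCl] = 10^(pH − pKa) = 10^(6.89 − 7.43) = 10^-0.54 = 0.2884.
(b) Fraction as HOCl = 1 / (1 + 0.2884) = 0.7762.
(b) HOCl = 0.7762 × 2.12 ppm = 1.645 ppm.

(a) 1.36 kg; (b) 1.65 ppm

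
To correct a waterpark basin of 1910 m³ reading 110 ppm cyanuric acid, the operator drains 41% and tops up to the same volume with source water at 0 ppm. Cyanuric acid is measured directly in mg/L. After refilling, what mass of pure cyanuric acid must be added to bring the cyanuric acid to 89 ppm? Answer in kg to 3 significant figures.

46.0 kg

Volume: 1910 m³ = 1,910,000 L.
After draining 41% and refilling: 110 × 0.59 + 0 × 0.41 = 64.9 ppm.
Deficit to target: 89 − 64.9 = 24.1 mg/L.
Mass: 24.1 mg/L × 1,910,000 L = 46,030 g cyanuric acid.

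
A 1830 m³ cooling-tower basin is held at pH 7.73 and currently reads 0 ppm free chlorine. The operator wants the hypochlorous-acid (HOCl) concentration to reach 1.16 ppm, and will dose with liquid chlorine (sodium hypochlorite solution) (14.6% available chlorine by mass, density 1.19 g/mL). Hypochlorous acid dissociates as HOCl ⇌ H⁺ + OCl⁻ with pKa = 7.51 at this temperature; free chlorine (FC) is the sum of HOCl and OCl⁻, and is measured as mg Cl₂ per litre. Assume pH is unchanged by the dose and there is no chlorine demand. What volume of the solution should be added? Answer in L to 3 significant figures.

32.5 L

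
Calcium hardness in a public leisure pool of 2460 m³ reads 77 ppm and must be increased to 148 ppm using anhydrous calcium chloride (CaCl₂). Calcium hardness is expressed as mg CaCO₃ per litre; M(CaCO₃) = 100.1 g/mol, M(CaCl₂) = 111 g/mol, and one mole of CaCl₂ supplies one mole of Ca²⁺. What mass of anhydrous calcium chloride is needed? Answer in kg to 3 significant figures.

Volume: 2460 m³ = 2,460,000 L.
Hardness to add: (148 − 77) = 71 mg/L as CaCO₃ × 2,460,000 L = 174,700 g as CaCO₃.
Moles of Ca²⁺ (1 mol Ca²⁺ ≡ 1 mol CaCO₃): 174,700 / 100.1 g/mol = 1745 mol.
Mass of CaCl₂: 1745 × 111 = 193,700 g.

194 kg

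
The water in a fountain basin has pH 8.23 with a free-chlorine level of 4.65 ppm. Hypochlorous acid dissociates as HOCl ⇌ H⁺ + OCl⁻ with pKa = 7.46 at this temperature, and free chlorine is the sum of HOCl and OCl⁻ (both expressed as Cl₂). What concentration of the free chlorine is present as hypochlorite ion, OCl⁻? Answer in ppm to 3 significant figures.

[OCl⁻]/[HOCl] = 10^(pH − pKa) = 10^(8.23 − 7.46) = 10^0.77 = 5.888.
Fraction as HOCl = 1 / (1 + 5.888) = 0.1452.
OCl⁻ = (1 − 0.1452) × 4.65 ppm = 3.975 ppm.

3.97 ppm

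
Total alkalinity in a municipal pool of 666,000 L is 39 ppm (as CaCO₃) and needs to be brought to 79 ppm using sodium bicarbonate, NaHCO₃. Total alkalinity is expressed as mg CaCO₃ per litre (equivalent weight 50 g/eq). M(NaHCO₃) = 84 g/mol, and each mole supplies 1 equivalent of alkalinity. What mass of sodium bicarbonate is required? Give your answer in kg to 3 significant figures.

44.8 kg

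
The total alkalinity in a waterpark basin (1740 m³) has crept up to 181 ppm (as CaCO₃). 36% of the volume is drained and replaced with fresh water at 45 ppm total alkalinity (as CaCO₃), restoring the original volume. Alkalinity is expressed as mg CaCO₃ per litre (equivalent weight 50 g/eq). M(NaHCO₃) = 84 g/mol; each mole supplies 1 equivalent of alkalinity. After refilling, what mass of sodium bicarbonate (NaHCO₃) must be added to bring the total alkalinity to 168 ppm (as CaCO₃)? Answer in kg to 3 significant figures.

105 kg

Volume: 1740 m³ = 1,740,000 L.
After draining 36% and refilling: 181 × 0.64 + 45 × 0.36 = 132.04 ppm.
Deficit to target: 168 − 132.04 = 35.96 mg/L.
As CaCO₃: 35.96 mg/L × 1,740,000 L = 62,570 g; ÷ 50 g/eq ÷ 1 = 1251 mol NaHCO₃.
Mass: 1251 × 84 = 105,100 g.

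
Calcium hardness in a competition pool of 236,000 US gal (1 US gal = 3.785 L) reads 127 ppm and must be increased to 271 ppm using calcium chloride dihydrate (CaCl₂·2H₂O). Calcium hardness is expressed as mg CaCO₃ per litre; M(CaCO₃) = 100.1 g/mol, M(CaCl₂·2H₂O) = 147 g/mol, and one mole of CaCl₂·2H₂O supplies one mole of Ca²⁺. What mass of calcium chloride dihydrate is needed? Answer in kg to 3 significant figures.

189 kg

Volume: 236,000 US gal × 3.785 L/gal = 893,260 L.
Hardness to add: (271 − 127) = 144 mg/L as CaCO₃ × 893,260 L = 128,600 g as CaCO₃.
Moles of Ca²⁺ (1 mol Ca²⁺ ≡ 1 mol CaCO₃): 128,600 / 100.1 g/mol = 1285 mol.
Mass of CaCl₂·2H₂O: 1285 × 147 = 188,900 g.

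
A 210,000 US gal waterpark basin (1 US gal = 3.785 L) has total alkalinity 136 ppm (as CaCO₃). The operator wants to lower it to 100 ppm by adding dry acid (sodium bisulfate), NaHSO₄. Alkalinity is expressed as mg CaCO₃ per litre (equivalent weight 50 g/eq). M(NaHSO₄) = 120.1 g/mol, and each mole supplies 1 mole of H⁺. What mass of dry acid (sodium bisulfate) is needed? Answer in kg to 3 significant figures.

68.7 kg

Volume: 210,000 US gal × 3.785 L/gal = 794,850 L.
Alkalinity to neutralize: (136 − 100) = 36 mg/L as CaCO₃ × 794,850 L = 28,610 g as CaCO₃.
Equivalents of H⁺ required: 28,610 ÷ 50 g/eq = 572.3 eq = 572.3 mol NaHSO₄.
Mass of NaHSO₄: 572.3 × 120.1 = 68,730 g.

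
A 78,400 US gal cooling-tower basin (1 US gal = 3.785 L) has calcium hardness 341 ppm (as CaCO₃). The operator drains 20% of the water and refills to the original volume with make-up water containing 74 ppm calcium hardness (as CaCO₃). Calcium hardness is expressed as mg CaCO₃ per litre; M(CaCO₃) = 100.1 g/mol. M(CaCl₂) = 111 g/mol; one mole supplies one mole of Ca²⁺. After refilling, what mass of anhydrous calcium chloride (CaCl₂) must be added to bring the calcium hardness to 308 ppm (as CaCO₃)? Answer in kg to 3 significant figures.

Volume: 78,400 US gal × 3.785 L/gal = 296,744 L.
After draining 20% and refilling: 341 × 0.80 + 74 × 0.20 = 287.6 ppm.
Deficit to target: 308 − 287.6 = 20.4 mg/L.
As CaCO₃: 20.4 mg/L × 296,744 L = 6054 g; ÷ 100.1 = 60.48 mol Ca²⁺.
Mass: 60.48 × 111 = 6713 g.

6.71 kg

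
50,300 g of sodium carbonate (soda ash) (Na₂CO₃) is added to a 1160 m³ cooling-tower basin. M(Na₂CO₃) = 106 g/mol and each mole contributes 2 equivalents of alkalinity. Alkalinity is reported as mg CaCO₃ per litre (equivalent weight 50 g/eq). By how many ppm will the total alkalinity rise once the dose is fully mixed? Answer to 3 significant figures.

Volume: 1160 m³ = 1,160,000 L.
Moles of Na₂CO₃: 50,300 g ÷ 106 g/mol = 474.5 mol → 949.1 eq of alkalinity.
As CaCO₃: 949.1 eq × 50 g/eq = 47,450 g.
Rise: 47,450 g / 1,160,000 L × 1000 = 40.91 mg/L.

40.9 ppm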